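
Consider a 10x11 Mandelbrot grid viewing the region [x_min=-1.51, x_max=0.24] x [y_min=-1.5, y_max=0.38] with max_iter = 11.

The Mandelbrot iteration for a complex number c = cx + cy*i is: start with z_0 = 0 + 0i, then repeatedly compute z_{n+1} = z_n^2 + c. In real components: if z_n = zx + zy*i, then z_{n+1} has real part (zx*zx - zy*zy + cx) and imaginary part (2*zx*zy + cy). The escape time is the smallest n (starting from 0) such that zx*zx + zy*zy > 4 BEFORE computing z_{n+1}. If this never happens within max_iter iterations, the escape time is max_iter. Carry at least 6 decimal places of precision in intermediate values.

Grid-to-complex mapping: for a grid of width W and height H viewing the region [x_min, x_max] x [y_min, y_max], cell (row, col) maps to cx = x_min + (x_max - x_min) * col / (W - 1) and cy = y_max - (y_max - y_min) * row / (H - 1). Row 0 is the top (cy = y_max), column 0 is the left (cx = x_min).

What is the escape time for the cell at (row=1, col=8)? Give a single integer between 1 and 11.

z_0 = 0 + 0i, c = 0.0456 + 0.1920i
Iter 1: z = 0.0456 + 0.1920i, |z|^2 = 0.0389
Iter 2: z = 0.0108 + 0.2095i, |z|^2 = 0.0440
Iter 3: z = 0.0018 + 0.1965i, |z|^2 = 0.0386
Iter 4: z = 0.0069 + 0.1927i, |z|^2 = 0.0372
Iter 5: z = 0.0085 + 0.1947i, |z|^2 = 0.0380
Iter 6: z = 0.0077 + 0.1953i, |z|^2 = 0.0382
Iter 7: z = 0.0075 + 0.1950i, |z|^2 = 0.0381
Iter 8: z = 0.0076 + 0.1949i, |z|^2 = 0.0380
Iter 9: z = 0.0076 + 0.1950i, |z|^2 = 0.0381
Iter 10: z = 0.0076 + 0.1950i, |z|^2 = 0.0381

Answer: 11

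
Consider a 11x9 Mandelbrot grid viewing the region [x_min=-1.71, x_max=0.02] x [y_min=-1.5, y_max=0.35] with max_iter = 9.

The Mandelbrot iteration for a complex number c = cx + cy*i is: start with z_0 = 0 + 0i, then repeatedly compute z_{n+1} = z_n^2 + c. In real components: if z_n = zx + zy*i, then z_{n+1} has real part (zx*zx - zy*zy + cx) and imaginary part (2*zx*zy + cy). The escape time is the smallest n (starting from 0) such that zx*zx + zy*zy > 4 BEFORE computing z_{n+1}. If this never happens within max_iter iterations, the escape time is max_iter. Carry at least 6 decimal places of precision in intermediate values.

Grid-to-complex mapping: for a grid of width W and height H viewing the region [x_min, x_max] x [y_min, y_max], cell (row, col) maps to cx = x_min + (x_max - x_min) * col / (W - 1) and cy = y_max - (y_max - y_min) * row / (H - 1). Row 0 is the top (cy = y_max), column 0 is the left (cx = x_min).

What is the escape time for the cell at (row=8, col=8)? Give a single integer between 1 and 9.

z_0 = 0 + 0i, c = -0.3260 + -1.5000i
Iter 1: z = -0.3260 + -1.5000i, |z|^2 = 2.3563
Iter 2: z = -2.4697 + -0.5220i, |z|^2 = 6.3720
Escaped at iteration 2

Answer: 2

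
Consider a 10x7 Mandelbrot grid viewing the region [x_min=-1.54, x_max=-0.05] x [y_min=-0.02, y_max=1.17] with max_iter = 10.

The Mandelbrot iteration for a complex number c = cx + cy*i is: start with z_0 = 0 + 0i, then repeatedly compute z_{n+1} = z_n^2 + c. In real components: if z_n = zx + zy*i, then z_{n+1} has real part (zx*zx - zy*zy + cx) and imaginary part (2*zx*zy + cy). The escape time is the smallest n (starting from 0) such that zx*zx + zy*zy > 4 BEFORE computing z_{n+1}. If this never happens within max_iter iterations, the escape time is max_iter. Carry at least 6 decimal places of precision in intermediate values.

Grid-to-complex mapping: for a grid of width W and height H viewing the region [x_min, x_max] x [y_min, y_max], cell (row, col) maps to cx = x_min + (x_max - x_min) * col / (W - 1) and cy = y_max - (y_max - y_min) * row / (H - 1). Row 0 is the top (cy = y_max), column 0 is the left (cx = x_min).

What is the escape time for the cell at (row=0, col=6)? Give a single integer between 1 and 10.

Answer: 3

Derivation:
z_0 = 0 + 0i, c = -0.5467 + 1.1700i
Iter 1: z = -0.5467 + 1.1700i, |z|^2 = 1.6677
Iter 2: z = -1.6167 + -0.1092i, |z|^2 = 2.6257
Iter 3: z = 2.0552 + 1.5231i, |z|^2 = 6.5437
Escaped at iteration 3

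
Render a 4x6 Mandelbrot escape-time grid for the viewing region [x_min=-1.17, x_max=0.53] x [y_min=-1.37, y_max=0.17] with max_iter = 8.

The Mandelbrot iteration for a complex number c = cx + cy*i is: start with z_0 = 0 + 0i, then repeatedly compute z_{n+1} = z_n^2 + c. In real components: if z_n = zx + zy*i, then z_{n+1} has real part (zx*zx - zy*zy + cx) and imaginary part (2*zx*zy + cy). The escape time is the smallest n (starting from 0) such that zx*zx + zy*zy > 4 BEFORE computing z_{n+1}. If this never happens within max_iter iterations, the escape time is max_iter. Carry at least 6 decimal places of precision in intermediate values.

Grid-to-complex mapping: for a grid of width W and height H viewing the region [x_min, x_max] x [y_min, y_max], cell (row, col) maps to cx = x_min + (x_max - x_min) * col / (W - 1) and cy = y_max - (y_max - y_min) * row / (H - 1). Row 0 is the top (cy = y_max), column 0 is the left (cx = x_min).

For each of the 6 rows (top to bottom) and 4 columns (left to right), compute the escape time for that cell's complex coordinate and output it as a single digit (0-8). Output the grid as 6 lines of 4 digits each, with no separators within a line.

(row=0, col=0): c = -1.1700 + 0.1700i → escape time 8
(row=0, col=1): c = -0.6033 + 0.1700i → escape time 8
(row=0, col=2): c = -0.0367 + 0.1700i → escape time 8
(row=0, col=3): c = 0.5300 + 0.1700i → escape time 5
(row=1, col=0): c = -1.1700 + -0.1380i → escape time 8
(row=1, col=1): c = -0.6033 + -0.1380i → escape time 8
(row=1, col=2): c = -0.0367 + -0.1380i → escape time 8
(row=1, col=3): c = 0.5300 + -0.1380i → escape time 5
(row=2, col=0): c = -1.1700 + -0.4460i → escape time 6
(row=2, col=1): c = -0.6033 + -0.4460i → escape time 8
(row=2, col=2): c = -0.0367 + -0.4460i → escape time 8
(row=2, col=3): c = 0.5300 + -0.4460i → escape time 4
(row=3, col=0): c = -1.1700 + -0.7540i → escape time 3
(row=3, col=1): c = -0.6033 + -0.7540i → escape time 5
(row=3, col=2): c = -0.0367 + -0.7540i → escape time 8
(row=3, col=3): c = 0.5300 + -0.7540i → escape time 3
(row=4, col=0): c = -1.1700 + -1.0620i → escape time 3
(row=4, col=1): c = -0.6033 + -1.0620i → escape time 3
(row=4, col=2): c = -0.0367 + -1.0620i → escape time 6
(row=4, col=3): c = 0.5300 + -1.0620i → escape time 2
(row=5, col=0): c = -1.1700 + -1.3700i → escape time 2
(row=5, col=1): c = -0.6033 + -1.3700i → escape time 2
(row=5, col=2): c = -0.0367 + -1.3700i → escape time 2
(row=5, col=3): c = 0.5300 + -1.3700i → escape time 2

Answer: 8885
8885
6884
3583
3362
2222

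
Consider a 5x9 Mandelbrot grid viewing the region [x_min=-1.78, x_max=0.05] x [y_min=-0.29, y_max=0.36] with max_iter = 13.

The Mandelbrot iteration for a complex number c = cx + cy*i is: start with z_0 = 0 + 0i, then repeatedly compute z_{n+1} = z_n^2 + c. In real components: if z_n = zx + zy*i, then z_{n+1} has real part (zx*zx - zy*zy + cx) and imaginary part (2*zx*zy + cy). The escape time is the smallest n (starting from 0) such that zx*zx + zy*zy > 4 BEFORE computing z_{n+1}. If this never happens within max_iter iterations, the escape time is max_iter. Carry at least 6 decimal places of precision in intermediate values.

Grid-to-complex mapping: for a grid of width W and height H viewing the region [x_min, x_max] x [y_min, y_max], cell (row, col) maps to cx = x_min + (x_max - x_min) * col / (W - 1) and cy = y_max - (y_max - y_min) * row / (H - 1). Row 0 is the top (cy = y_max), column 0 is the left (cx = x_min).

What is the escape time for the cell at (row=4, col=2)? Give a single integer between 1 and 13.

z_0 = 0 + 0i, c = -0.8650 + 0.0350i
Iter 1: z = -0.8650 + 0.0350i, |z|^2 = 0.7495
Iter 2: z = -0.1180 + -0.0256i, |z|^2 = 0.0146
Iter 3: z = -0.8517 + 0.0410i, |z|^2 = 0.7271
Iter 4: z = -0.1412 + -0.0349i, |z|^2 = 0.0212
Iter 5: z = -0.8463 + 0.0449i, |z|^2 = 0.7182
Iter 6: z = -0.1508 + -0.0409i, |z|^2 = 0.0244
Iter 7: z = -0.8439 + 0.0473i, |z|^2 = 0.7144
Iter 8: z = -0.1550 + -0.0449i, |z|^2 = 0.0261
Iter 9: z = -0.8430 + 0.0489i, |z|^2 = 0.7130
Iter 10: z = -0.1568 + -0.0475i, |z|^2 = 0.0268
Iter 11: z = -0.8427 + 0.0499i, |z|^2 = 0.7126
Iter 12: z = -0.1574 + -0.0491i, |z|^2 = 0.0272

Answer: 13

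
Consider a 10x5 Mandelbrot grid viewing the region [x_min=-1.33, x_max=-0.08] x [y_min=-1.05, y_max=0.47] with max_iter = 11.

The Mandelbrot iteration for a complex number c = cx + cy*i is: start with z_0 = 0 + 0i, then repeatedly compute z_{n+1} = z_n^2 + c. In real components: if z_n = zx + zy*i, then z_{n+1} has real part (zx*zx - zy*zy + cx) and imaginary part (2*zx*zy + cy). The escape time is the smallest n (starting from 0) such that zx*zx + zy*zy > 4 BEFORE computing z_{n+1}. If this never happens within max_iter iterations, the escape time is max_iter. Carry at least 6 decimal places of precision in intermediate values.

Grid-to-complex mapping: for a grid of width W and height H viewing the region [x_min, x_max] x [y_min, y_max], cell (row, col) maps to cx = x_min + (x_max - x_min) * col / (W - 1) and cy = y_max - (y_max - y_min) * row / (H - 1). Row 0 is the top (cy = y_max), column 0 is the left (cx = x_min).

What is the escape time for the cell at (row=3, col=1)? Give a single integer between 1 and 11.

z_0 = 0 + 0i, c = -1.1911 + -0.6700i
Iter 1: z = -1.1911 + -0.6700i, |z|^2 = 1.8676
Iter 2: z = -0.2213 + 0.9261i, |z|^2 = 0.9066
Iter 3: z = -1.9998 + -1.0798i, |z|^2 = 5.1652
Escaped at iteration 3

Answer: 3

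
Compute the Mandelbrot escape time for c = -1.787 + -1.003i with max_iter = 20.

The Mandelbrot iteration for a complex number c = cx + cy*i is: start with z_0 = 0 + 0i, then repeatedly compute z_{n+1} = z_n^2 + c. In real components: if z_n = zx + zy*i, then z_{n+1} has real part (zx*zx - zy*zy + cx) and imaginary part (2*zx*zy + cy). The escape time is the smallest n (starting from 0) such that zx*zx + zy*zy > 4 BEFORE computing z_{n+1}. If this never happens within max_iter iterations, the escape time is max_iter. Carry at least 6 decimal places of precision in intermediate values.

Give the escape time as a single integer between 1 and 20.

Answer: 1

Derivation:
z_0 = 0 + 0i, c = -1.7870 + -1.0030i
Iter 1: z = -1.7870 + -1.0030i, |z|^2 = 4.1994
Escaped at iteration 1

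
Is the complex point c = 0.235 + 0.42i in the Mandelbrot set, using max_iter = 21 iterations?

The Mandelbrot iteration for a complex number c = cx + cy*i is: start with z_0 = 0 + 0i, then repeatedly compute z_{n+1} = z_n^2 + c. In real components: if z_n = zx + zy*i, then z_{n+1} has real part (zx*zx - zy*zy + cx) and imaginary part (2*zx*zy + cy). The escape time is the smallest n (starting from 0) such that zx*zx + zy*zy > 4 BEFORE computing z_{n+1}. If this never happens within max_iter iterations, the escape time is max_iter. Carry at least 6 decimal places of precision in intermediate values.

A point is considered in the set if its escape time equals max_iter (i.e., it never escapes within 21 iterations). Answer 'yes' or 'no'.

Answer: yes

Derivation:
z_0 = 0 + 0i, c = 0.2350 + 0.4200i
Iter 1: z = 0.2350 + 0.4200i, |z|^2 = 0.2316
Iter 2: z = 0.1138 + 0.6174i, |z|^2 = 0.3941
Iter 3: z = -0.1332 + 0.5606i, |z|^2 = 0.3320
Iter 4: z = -0.0615 + 0.2706i, |z|^2 = 0.0770
Iter 5: z = 0.1655 + 0.3867i, |z|^2 = 0.1770
Iter 6: z = 0.1128 + 0.5480i, |z|^2 = 0.3131
Iter 7: z = -0.0526 + 0.5437i, |z|^2 = 0.2984
Iter 8: z = -0.0578 + 0.3628i, |z|^2 = 0.1350
Iter 9: z = 0.1067 + 0.3780i, |z|^2 = 0.1543
Iter 10: z = 0.1035 + 0.5007i, |z|^2 = 0.2614
Iter 11: z = -0.0050 + 0.5236i, |z|^2 = 0.2742
Iter 12: z = -0.0391 + 0.4148i, |z|^2 = 0.1736
Iter 13: z = 0.0645 + 0.3875i, |z|^2 = 0.1543
Iter 14: z = 0.0890 + 0.4700i, |z|^2 = 0.2288
Iter 15: z = 0.0220 + 0.5036i, |z|^2 = 0.2541
Iter 16: z = -0.0182 + 0.4422i, |z|^2 = 0.1959
Iter 17: z = 0.0398 + 0.4039i, |z|^2 = 0.1647
Iter 18: z = 0.0734 + 0.4521i, |z|^2 = 0.2098
Iter 19: z = 0.0360 + 0.4864i, |z|^2 = 0.2379
Iter 20: z = -0.0003 + 0.4550i, |z|^2 = 0.2070
Did not escape in 21 iterations → in set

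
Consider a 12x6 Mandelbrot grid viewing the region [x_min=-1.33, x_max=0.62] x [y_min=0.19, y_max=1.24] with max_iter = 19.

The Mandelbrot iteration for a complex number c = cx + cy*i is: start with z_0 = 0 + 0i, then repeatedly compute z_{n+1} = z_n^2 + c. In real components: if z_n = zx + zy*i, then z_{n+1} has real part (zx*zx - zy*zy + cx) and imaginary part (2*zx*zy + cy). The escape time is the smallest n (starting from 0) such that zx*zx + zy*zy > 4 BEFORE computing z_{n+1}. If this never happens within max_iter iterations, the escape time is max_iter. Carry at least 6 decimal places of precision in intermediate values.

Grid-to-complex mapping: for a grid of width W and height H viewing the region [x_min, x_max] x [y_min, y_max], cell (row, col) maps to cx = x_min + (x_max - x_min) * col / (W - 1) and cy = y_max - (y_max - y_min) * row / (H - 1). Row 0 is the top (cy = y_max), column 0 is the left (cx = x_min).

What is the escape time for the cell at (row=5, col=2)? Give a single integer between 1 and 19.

z_0 = 0 + 0i, c = -0.9755 + 0.1900i
Iter 1: z = -0.9755 + 0.1900i, |z|^2 = 0.9876
Iter 2: z = -0.0600 + -0.1807i, |z|^2 = 0.0362
Iter 3: z = -1.0045 + 0.2117i, |z|^2 = 1.0538
Iter 4: z = -0.0113 + -0.2353i, |z|^2 = 0.0555
Iter 5: z = -1.0307 + 0.1953i, |z|^2 = 1.1005
Iter 6: z = 0.0487 + -0.2126i, |z|^2 = 0.0476
Iter 7: z = -1.0183 + 0.1693i, |z|^2 = 1.0655
Iter 8: z = 0.0328 + -0.1548i, |z|^2 = 0.0250
Iter 9: z = -0.9983 + 0.1799i, |z|^2 = 1.0290
Iter 10: z = -0.0111 + -0.1691i, |z|^2 = 0.0287
Iter 11: z = -1.0039 + 0.1938i, |z|^2 = 1.0454
Iter 12: z = -0.0051 + -0.1991i, |z|^2 = 0.0397
Iter 13: z = -1.0151 + 0.1920i, |z|^2 = 1.0672
Iter 14: z = 0.0180 + -0.1999i, |z|^2 = 0.0403
Iter 15: z = -1.0151 + 0.1828i, |z|^2 = 1.0638
Iter 16: z = 0.0215 + -0.1811i, |z|^2 = 0.0333
Iter 17: z = -1.0078 + 0.1822i, |z|^2 = 1.0489
Iter 18: z = 0.0070 + -0.1773i, |z|^2 = 0.0315

Answer: 19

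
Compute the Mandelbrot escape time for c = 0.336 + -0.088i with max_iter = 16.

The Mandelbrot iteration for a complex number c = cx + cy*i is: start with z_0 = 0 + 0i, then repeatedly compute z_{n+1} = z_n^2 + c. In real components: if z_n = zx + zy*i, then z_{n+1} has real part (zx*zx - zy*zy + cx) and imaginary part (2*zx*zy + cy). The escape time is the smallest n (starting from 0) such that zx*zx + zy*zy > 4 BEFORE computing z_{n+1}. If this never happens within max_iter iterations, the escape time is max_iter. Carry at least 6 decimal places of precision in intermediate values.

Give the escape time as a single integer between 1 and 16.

Answer: 16

Derivation:
z_0 = 0 + 0i, c = 0.3360 + -0.0880i
Iter 1: z = 0.3360 + -0.0880i, |z|^2 = 0.1206
Iter 2: z = 0.4412 + -0.1471i, |z|^2 = 0.2163
Iter 3: z = 0.5090 + -0.2178i, |z|^2 = 0.3065
Iter 4: z = 0.5476 + -0.3097i, |z|^2 = 0.3958
Iter 5: z = 0.5399 + -0.4272i, |z|^2 = 0.4740
Iter 6: z = 0.4450 + -0.5493i, |z|^2 = 0.4998
Iter 7: z = 0.2323 + -0.5769i, |z|^2 = 0.3868
Iter 8: z = 0.0571 + -0.3560i, |z|^2 = 0.1300
Iter 9: z = 0.2125 + -0.1287i, |z|^2 = 0.0617
Iter 10: z = 0.3646 + -0.1427i, |z|^2 = 0.1533
Iter 11: z = 0.4486 + -0.1920i, |z|^2 = 0.2381
Iter 12: z = 0.5003 + -0.2603i, |z|^2 = 0.3181
Iter 13: z = 0.5186 + -0.3485i, |z|^2 = 0.3904
Iter 14: z = 0.4835 + -0.4494i, |z|^2 = 0.4358
Iter 15: z = 0.3678 + -0.5226i, |z|^2 = 0.4084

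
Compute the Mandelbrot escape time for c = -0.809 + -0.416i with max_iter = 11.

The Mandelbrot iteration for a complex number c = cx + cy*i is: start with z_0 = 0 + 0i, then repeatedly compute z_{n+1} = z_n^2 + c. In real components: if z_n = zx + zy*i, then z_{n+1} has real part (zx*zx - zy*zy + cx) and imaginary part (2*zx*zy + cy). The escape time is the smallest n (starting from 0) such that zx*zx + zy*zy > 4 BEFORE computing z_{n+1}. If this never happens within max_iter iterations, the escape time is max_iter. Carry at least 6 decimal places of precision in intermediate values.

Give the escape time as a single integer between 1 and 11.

Answer: 7

Derivation:
z_0 = 0 + 0i, c = -0.8090 + -0.4160i
Iter 1: z = -0.8090 + -0.4160i, |z|^2 = 0.8275
Iter 2: z = -0.3276 + 0.2571i, |z|^2 = 0.1734
Iter 3: z = -0.7678 + -0.5844i, |z|^2 = 0.9311
Iter 4: z = -0.5611 + 0.4814i, |z|^2 = 0.5466
Iter 5: z = -0.7260 + -0.9562i, |z|^2 = 1.4415
Iter 6: z = -1.1963 + 0.9724i, |z|^2 = 2.3768
Iter 7: z = -0.3235 + -2.7427i, |z|^2 = 7.6270
Escaped at iteration 7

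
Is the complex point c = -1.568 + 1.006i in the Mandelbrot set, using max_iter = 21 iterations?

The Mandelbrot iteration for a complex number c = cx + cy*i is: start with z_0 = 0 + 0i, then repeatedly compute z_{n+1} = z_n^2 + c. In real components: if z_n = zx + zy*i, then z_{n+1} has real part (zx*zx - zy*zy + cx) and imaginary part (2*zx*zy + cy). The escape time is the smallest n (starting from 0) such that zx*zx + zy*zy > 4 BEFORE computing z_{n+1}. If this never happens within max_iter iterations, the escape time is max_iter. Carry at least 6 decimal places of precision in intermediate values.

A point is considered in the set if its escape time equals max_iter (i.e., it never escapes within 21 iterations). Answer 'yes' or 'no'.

z_0 = 0 + 0i, c = -1.5680 + 1.0060i
Iter 1: z = -1.5680 + 1.0060i, |z|^2 = 3.4707
Iter 2: z = -0.1214 + -2.1488i, |z|^2 = 4.6322
Escaped at iteration 2

Answer: no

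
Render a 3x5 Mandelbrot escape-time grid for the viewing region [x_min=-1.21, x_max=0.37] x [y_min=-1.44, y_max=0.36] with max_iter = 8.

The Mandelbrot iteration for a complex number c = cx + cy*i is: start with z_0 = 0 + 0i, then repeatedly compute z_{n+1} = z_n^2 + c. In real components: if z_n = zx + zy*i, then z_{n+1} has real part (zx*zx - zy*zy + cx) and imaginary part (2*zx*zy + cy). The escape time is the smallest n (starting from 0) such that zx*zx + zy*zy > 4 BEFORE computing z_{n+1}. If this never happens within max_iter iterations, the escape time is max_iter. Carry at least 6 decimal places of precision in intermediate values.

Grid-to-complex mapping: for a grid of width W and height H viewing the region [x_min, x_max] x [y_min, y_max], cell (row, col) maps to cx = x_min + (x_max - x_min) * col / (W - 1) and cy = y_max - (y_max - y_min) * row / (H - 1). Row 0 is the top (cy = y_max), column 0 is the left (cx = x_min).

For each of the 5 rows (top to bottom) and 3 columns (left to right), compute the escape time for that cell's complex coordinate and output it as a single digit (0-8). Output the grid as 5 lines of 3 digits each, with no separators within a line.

(row=0, col=0): c = -1.2100 + 0.3600i → escape time 8
(row=0, col=1): c = -0.4200 + 0.3600i → escape time 8
(row=0, col=2): c = 0.3700 + 0.3600i → escape time 8
(row=1, col=0): c = -1.2100 + -0.0900i → escape time 8
(row=1, col=1): c = -0.4200 + -0.0900i → escape time 8
(row=1, col=2): c = 0.3700 + -0.0900i → escape time 8
(row=2, col=0): c = -1.2100 + -0.5400i → escape time 4
(row=2, col=1): c = -0.4200 + -0.5400i → escape time 8
(row=2, col=2): c = 0.3700 + -0.5400i → escape time 8
(row=3, col=0): c = -1.2100 + -0.9900i → escape time 3
(row=3, col=1): c = -0.4200 + -0.9900i → escape time 4
(row=3, col=2): c = 0.3700 + -0.9900i → escape time 3
(row=4, col=0): c = -1.2100 + -1.4400i → escape time 2
(row=4, col=1): c = -0.4200 + -1.4400i → escape time 2
(row=4, col=2): c = 0.3700 + -1.4400i → escape time 2

Answer: 888
888
488
343
222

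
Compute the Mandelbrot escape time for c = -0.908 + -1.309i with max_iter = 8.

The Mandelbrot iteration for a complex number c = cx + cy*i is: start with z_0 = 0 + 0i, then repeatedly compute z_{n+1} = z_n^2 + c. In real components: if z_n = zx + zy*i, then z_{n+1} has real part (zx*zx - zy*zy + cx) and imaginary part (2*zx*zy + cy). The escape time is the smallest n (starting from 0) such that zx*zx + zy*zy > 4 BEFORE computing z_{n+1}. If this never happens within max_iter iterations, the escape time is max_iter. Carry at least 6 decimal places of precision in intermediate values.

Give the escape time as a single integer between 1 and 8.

z_0 = 0 + 0i, c = -0.9080 + -1.3090i
Iter 1: z = -0.9080 + -1.3090i, |z|^2 = 2.5379
Iter 2: z = -1.7970 + 1.0681i, |z|^2 = 4.3702
Escaped at iteration 2

Answer: 2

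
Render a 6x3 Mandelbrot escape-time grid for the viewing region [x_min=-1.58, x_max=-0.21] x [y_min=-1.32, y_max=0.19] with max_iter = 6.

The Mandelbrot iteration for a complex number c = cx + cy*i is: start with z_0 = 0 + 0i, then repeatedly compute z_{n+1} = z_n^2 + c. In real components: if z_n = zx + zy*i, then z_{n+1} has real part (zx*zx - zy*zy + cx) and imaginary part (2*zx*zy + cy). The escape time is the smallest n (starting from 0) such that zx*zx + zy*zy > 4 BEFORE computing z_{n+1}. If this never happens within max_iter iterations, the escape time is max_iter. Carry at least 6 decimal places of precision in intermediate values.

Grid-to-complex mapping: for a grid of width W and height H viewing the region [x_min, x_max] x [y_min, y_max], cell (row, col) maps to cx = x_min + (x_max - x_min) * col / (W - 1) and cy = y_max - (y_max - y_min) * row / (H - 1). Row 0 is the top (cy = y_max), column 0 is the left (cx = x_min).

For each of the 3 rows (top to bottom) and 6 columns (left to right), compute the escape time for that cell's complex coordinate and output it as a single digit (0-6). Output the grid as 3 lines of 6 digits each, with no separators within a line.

(row=0, col=0): c = -1.5800 + 0.1900i → escape time 5
(row=0, col=1): c = -1.3060 + 0.1900i → escape time 6
(row=0, col=2): c = -1.0320 + 0.1900i → escape time 6
(row=0, col=3): c = -0.7580 + 0.1900i → escape time 6
(row=0, col=4): c = -0.4840 + 0.1900i → escape time 6
(row=0, col=5): c = -0.2100 + 0.1900i → escape time 6
(row=1, col=0): c = -1.5800 + -0.5650i → escape time 3
(row=1, col=1): c = -1.3060 + -0.5650i → escape time 3
(row=1, col=2): c = -1.0320 + -0.5650i → escape time 5
(row=1, col=3): c = -0.7580 + -0.5650i → escape time 6
(row=1, col=4): c = -0.4840 + -0.5650i → escape time 6
(row=1, col=5): c = -0.2100 + -0.5650i → escape time 6
(row=2, col=0): c = -1.5800 + -1.3200i → escape time 1
(row=2, col=1): c = -1.3060 + -1.3200i → escape time 2
(row=2, col=2): c = -1.0320 + -1.3200i → escape time 2
(row=2, col=3): c = -0.7580 + -1.3200i → escape time 2
(row=2, col=4): c = -0.4840 + -1.3200i → escape time 3
(row=2, col=5): c = -0.2100 + -1.3200i → escape time 2

Answer: 566666
335666
122232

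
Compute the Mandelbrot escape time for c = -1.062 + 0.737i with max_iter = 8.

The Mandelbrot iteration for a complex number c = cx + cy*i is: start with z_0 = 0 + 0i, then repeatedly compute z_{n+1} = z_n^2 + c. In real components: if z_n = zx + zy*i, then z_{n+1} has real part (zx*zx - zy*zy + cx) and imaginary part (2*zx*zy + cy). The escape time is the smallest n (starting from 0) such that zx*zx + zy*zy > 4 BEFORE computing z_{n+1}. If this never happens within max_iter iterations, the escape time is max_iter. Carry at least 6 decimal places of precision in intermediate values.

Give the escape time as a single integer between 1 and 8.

z_0 = 0 + 0i, c = -1.0620 + 0.7370i
Iter 1: z = -1.0620 + 0.7370i, |z|^2 = 1.6710
Iter 2: z = -0.4773 + -0.8284i, |z|^2 = 0.9141
Iter 3: z = -1.5204 + 1.5278i, |z|^2 = 4.6458
Escaped at iteration 3

Answer: 3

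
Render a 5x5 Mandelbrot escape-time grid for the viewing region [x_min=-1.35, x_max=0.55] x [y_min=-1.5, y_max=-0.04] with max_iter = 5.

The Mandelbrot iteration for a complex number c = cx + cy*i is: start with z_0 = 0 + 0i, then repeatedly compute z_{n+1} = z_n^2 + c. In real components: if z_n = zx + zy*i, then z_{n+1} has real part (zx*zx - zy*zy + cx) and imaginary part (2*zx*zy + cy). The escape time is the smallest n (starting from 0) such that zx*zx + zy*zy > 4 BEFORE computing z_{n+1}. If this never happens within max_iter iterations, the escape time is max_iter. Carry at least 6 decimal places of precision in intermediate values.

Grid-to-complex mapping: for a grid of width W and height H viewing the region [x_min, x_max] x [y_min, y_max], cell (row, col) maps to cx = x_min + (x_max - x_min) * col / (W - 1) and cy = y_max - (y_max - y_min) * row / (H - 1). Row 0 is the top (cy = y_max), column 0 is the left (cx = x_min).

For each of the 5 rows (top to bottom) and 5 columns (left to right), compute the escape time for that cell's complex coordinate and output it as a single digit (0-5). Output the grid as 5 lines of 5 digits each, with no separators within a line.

Answer: 55554
55554
34553
23432
12222

Derivation:
(row=0, col=0): c = -1.3500 + -0.0400i → escape time 5
(row=0, col=1): c = -0.8750 + -0.0400i → escape time 5
(row=0, col=2): c = -0.4000 + -0.0400i → escape time 5
(row=0, col=3): c = 0.0750 + -0.0400i → escape time 5
(row=0, col=4): c = 0.5500 + -0.0400i → escape time 4
(row=1, col=0): c = -1.3500 + -0.4050i → escape time 5
(row=1, col=1): c = -0.8750 + -0.4050i → escape time 5
(row=1, col=2): c = -0.4000 + -0.4050i → escape time 5
(row=1, col=3): c = 0.0750 + -0.4050i → escape time 5
(row=1, col=4): c = 0.5500 + -0.4050i → escape time 4
(row=2, col=0): c = -1.3500 + -0.7700i → escape time 3
(row=2, col=1): c = -0.8750 + -0.7700i → escape time 4
(row=2, col=2): c = -0.4000 + -0.7700i → escape time 5
(row=2, col=3): c = 0.0750 + -0.7700i → escape time 5
(row=2, col=4): c = 0.5500 + -0.7700i → escape time 3
(row=3, col=0): c = -1.3500 + -1.1350i → escape time 2
(row=3, col=1): c = -0.8750 + -1.1350i → escape time 3
(row=3, col=2): c = -0.4000 + -1.1350i → escape time 4
(row=3, col=3): c = 0.0750 + -1.1350i → escape time 3
(row=3, col=4): c = 0.5500 + -1.1350i → escape time 2
(row=4, col=0): c = -1.3500 + -1.5000i → escape time 1
(row=4, col=1): c = -0.8750 + -1.5000i → escape time 2
(row=4, col=2): c = -0.4000 + -1.5000i → escape time 2
(row=4, col=3): c = 0.0750 + -1.5000i → escape time 2
(row=4, col=4): c = 0.5500 + -1.5000i → escape time 2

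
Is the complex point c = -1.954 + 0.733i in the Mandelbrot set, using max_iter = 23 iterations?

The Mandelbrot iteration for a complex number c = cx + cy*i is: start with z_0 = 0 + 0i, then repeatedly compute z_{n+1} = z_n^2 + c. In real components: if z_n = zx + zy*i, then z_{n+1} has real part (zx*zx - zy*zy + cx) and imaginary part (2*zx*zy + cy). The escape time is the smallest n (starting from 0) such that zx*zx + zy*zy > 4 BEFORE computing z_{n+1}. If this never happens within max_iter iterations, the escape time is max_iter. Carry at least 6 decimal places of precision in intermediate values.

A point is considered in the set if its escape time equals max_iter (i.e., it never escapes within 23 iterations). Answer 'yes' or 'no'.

Answer: no

Derivation:
z_0 = 0 + 0i, c = -1.9540 + 0.7330i
Iter 1: z = -1.9540 + 0.7330i, |z|^2 = 4.3554
Escaped at iteration 1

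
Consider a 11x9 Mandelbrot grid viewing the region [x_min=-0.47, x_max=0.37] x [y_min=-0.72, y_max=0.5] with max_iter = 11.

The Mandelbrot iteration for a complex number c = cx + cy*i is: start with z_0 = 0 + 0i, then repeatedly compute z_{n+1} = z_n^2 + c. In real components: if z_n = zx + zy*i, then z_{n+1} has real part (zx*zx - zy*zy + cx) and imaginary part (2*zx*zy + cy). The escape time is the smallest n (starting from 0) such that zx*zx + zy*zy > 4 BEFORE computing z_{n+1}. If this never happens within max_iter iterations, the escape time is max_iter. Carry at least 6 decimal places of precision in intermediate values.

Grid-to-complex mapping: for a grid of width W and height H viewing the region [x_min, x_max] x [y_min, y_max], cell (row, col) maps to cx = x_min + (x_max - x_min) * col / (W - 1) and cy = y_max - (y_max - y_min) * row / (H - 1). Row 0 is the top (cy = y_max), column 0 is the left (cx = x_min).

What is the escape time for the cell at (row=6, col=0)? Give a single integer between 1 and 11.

Answer: 11

Derivation:
z_0 = 0 + 0i, c = -0.4700 + -0.4150i
Iter 1: z = -0.4700 + -0.4150i, |z|^2 = 0.3931
Iter 2: z = -0.4213 + -0.0249i, |z|^2 = 0.1781
Iter 3: z = -0.2931 + -0.3940i, |z|^2 = 0.2412
Iter 4: z = -0.5393 + -0.1840i, |z|^2 = 0.3248
Iter 5: z = -0.2130 + -0.2165i, |z|^2 = 0.0922
Iter 6: z = -0.4715 + -0.3228i, |z|^2 = 0.3265
Iter 7: z = -0.3519 + -0.1106i, |z|^2 = 0.1360
Iter 8: z = -0.3584 + -0.3372i, |z|^2 = 0.2421
Iter 9: z = -0.4552 + -0.1733i, |z|^2 = 0.2372
Iter 10: z = -0.2928 + -0.2572i, |z|^2 = 0.1519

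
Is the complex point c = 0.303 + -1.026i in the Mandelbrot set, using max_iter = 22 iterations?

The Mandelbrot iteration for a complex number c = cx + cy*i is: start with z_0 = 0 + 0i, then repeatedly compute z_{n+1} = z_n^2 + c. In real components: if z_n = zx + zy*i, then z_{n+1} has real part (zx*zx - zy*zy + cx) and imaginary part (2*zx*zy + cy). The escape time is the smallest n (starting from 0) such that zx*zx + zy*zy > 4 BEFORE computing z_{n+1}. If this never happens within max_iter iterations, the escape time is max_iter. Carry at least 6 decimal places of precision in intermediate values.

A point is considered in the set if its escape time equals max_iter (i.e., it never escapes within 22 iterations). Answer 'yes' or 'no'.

z_0 = 0 + 0i, c = 0.3030 + -1.0260i
Iter 1: z = 0.3030 + -1.0260i, |z|^2 = 1.1445
Iter 2: z = -0.6579 + -1.6478i, |z|^2 = 3.1479
Iter 3: z = -1.9793 + 1.1420i, |z|^2 = 5.2219
Escaped at iteration 3

Answer: no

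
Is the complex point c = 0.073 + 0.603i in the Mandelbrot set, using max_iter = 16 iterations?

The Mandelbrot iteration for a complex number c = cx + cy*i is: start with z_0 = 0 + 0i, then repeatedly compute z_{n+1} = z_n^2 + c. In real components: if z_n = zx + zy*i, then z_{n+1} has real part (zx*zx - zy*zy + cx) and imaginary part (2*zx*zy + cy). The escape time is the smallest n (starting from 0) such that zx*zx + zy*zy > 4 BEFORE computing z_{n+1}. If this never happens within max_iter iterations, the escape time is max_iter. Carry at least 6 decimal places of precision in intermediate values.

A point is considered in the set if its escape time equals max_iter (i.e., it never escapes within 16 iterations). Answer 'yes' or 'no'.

Answer: yes

Derivation:
z_0 = 0 + 0i, c = 0.0730 + 0.6030i
Iter 1: z = 0.0730 + 0.6030i, |z|^2 = 0.3689
Iter 2: z = -0.2853 + 0.6910i, |z|^2 = 0.5589
Iter 3: z = -0.3231 + 0.2087i, |z|^2 = 0.1480
Iter 4: z = 0.1339 + 0.4681i, |z|^2 = 0.2370
Iter 5: z = -0.1282 + 0.7283i, |z|^2 = 0.5469
Iter 6: z = -0.4410 + 0.4163i, |z|^2 = 0.3678
Iter 7: z = 0.0942 + 0.2359i, |z|^2 = 0.0645
Iter 8: z = 0.0263 + 0.6474i, |z|^2 = 0.4199
Iter 9: z = -0.3455 + 0.6370i, |z|^2 = 0.5251
Iter 10: z = -0.2134 + 0.1628i, |z|^2 = 0.0721
Iter 11: z = 0.0920 + 0.5335i, |z|^2 = 0.2931
Iter 12: z = -0.2032 + 0.7012i, |z|^2 = 0.5329
Iter 13: z = -0.3774 + 0.3181i, |z|^2 = 0.2436
Iter 14: z = 0.1142 + 0.3629i, |z|^2 = 0.1448
Iter 15: z = -0.0457 + 0.6859i, |z|^2 = 0.4726
Did not escape in 16 iterations → in set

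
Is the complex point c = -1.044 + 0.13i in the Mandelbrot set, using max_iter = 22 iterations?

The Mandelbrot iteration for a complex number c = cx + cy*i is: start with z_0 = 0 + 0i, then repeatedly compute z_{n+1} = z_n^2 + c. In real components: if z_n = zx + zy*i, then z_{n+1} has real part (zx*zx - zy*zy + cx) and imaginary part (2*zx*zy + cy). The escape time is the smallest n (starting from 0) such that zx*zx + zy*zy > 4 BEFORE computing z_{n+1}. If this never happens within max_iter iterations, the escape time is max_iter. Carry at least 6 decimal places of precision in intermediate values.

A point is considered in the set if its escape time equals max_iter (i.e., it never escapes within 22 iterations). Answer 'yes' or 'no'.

Answer: yes

Derivation:
z_0 = 0 + 0i, c = -1.0440 + 0.1300i
Iter 1: z = -1.0440 + 0.1300i, |z|^2 = 1.1068
Iter 2: z = 0.0290 + -0.1414i, |z|^2 = 0.0208
Iter 3: z = -1.0632 + 0.1218i, |z|^2 = 1.1451
Iter 4: z = 0.0715 + -0.1290i, |z|^2 = 0.0217
Iter 5: z = -1.0555 + 0.1116i, |z|^2 = 1.1266
Iter 6: z = 0.0577 + -0.1055i, |z|^2 = 0.0145
Iter 7: z = -1.0518 + 0.1178i, |z|^2 = 1.1202
Iter 8: z = 0.0484 + -0.1179i, |z|^2 = 0.0162
Iter 9: z = -1.0555 + 0.1186i, |z|^2 = 1.1282
Iter 10: z = 0.0561 + -0.1203i, |z|^2 = 0.0176
Iter 11: z = -1.0553 + 0.1165i, |z|^2 = 1.1273
Iter 12: z = 0.0562 + -0.1159i, |z|^2 = 0.0166
Iter 13: z = -1.0543 + 0.1170i, |z|^2 = 1.1252
Iter 14: z = 0.0538 + -0.1167i, |z|^2 = 0.0165
Iter 15: z = -1.0547 + 0.1174i, |z|^2 = 1.1262
Iter 16: z = 0.0546 + -0.1177i, |z|^2 = 0.0168
Iter 17: z = -1.0549 + 0.1171i, |z|^2 = 1.1265
Iter 18: z = 0.0550 + -0.1171i, |z|^2 = 0.0167
Iter 19: z = -1.0547 + 0.1171i, |z|^2 = 1.1261
Iter 20: z = 0.0547 + -0.1170i, |z|^2 = 0.0167
Iter 21: z = -1.0547 + 0.1172i, |z|^2 = 1.1261
Did not escape in 22 iterations → in set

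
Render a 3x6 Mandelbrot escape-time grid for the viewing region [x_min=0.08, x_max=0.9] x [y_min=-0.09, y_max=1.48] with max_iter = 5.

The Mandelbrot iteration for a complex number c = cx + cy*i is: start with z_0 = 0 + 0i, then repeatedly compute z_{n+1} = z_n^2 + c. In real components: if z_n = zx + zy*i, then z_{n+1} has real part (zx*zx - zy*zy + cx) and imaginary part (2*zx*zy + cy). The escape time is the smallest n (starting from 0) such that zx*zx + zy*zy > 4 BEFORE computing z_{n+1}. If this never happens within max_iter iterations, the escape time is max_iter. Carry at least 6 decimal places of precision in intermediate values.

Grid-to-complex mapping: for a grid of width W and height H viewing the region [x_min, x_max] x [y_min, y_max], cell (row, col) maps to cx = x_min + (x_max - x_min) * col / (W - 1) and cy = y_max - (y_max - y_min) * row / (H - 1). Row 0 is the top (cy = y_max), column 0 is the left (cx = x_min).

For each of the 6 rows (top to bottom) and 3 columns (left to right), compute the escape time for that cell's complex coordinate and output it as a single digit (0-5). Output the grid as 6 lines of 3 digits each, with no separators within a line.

(row=0, col=0): c = 0.0800 + 1.4800i → escape time 2
(row=0, col=1): c = 0.4900 + 1.4800i → escape time 2
(row=0, col=2): c = 0.9000 + 1.4800i → escape time 2
(row=1, col=0): c = 0.0800 + 1.1660i → escape time 3
(row=1, col=1): c = 0.4900 + 1.1660i → escape time 2
(row=1, col=2): c = 0.9000 + 1.1660i → escape time 2
(row=2, col=0): c = 0.0800 + 0.8520i → escape time 5
(row=2, col=1): c = 0.4900 + 0.8520i → escape time 3
(row=2, col=2): c = 0.9000 + 0.8520i → escape time 2
(row=3, col=0): c = 0.0800 + 0.5380i → escape time 5
(row=3, col=1): c = 0.4900 + 0.5380i → escape time 5
(row=3, col=2): c = 0.9000 + 0.5380i → escape time 2
(row=4, col=0): c = 0.0800 + 0.2240i → escape time 5
(row=4, col=1): c = 0.4900 + 0.2240i → escape time 5
(row=4, col=2): c = 0.9000 + 0.2240i → escape time 3
(row=5, col=0): c = 0.0800 + -0.0900i → escape time 5
(row=5, col=1): c = 0.4900 + -0.0900i → escape time 5
(row=5, col=2): c = 0.9000 + -0.0900i → escape time 3

Answer: 222
322
532
552
553
553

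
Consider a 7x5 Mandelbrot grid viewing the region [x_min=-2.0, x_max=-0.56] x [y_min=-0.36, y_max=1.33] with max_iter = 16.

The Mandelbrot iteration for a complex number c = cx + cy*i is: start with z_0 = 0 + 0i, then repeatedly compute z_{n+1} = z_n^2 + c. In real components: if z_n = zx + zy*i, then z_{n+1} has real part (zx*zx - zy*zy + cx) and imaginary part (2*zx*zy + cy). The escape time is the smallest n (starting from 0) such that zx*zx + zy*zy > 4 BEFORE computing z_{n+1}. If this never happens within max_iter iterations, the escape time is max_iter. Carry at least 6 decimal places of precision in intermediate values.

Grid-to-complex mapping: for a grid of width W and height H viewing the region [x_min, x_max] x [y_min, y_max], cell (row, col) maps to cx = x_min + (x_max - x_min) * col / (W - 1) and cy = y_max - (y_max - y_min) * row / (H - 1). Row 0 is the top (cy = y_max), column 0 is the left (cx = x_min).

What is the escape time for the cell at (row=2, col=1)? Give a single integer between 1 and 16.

Answer: 3

Derivation:
z_0 = 0 + 0i, c = -1.7600 + 0.4850i
Iter 1: z = -1.7600 + 0.4850i, |z|^2 = 3.3328
Iter 2: z = 1.1024 + -1.2222i, |z|^2 = 2.7090
Iter 3: z = -2.0385 + -2.2096i, |z|^2 = 9.0382
Escaped at iteration 3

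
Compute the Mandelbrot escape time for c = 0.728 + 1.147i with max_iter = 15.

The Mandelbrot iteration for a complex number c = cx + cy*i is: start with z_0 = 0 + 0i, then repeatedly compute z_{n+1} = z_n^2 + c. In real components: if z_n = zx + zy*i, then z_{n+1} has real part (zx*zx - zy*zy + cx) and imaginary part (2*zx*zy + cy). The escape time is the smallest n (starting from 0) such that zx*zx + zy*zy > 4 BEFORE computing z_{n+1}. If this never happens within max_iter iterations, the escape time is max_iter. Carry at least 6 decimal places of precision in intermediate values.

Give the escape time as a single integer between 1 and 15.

z_0 = 0 + 0i, c = 0.7280 + 1.1470i
Iter 1: z = 0.7280 + 1.1470i, |z|^2 = 1.8456
Iter 2: z = -0.0576 + 2.8170i, |z|^2 = 7.9390
Escaped at iteration 2

Answer: 2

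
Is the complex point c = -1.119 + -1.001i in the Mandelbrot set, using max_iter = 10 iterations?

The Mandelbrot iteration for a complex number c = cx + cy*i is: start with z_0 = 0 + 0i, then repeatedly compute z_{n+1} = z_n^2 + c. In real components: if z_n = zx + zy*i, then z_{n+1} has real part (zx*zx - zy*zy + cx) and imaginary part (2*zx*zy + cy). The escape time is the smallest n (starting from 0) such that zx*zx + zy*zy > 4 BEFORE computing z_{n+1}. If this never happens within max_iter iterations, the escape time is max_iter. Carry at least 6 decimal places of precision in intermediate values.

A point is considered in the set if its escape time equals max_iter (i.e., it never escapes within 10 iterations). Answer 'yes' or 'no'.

z_0 = 0 + 0i, c = -1.1190 + -1.0010i
Iter 1: z = -1.1190 + -1.0010i, |z|^2 = 2.2542
Iter 2: z = -0.8688 + 1.2392i, |z|^2 = 2.2906
Iter 3: z = -1.8998 + -3.1544i, |z|^2 = 13.5596
Escaped at iteration 3

Answer: no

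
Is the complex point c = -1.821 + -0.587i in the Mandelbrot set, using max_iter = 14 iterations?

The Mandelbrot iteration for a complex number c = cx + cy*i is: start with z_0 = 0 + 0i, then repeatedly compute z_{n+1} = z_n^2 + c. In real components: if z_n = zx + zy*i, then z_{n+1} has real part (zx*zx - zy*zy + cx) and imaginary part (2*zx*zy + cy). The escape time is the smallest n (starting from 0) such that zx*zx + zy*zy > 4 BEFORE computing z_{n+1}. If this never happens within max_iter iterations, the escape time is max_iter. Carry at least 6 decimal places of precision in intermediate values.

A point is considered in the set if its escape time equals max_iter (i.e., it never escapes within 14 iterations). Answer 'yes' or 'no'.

Answer: no

Derivation:
z_0 = 0 + 0i, c = -1.8210 + -0.5870i
Iter 1: z = -1.8210 + -0.5870i, |z|^2 = 3.6606
Iter 2: z = 1.1505 + 1.5509i, |z|^2 = 3.7287
Iter 3: z = -2.9026 + 2.9814i, |z|^2 = 17.3138
Escaped at iteration 3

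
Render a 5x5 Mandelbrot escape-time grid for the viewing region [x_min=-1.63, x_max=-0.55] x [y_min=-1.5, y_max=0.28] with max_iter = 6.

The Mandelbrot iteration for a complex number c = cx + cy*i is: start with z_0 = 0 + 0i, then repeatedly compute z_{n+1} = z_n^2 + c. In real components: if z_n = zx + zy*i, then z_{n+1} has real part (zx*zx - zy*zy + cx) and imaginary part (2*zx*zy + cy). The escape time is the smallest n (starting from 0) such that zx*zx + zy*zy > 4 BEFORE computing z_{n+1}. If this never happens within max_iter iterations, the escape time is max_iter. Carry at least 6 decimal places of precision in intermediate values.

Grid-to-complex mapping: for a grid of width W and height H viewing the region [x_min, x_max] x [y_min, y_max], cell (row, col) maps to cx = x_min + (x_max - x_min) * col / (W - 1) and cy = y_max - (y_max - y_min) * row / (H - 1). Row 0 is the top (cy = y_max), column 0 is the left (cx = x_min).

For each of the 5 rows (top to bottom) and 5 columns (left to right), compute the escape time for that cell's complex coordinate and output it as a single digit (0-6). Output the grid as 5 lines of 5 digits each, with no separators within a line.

(row=0, col=0): c = -1.6300 + 0.2800i → escape time 4
(row=0, col=1): c = -1.3600 + 0.2800i → escape time 6
(row=0, col=2): c = -1.0900 + 0.2800i → escape time 6
(row=0, col=3): c = -0.8200 + 0.2800i → escape time 6
(row=0, col=4): c = -0.5500 + 0.2800i → escape time 6
(row=1, col=0): c = -1.6300 + -0.1650i → escape time 5
(row=1, col=1): c = -1.3600 + -0.1650i → escape time 6
(row=1, col=2): c = -1.0900 + -0.1650i → escape time 6
(row=1, col=3): c = -0.8200 + -0.1650i → escape time 6
(row=1, col=4): c = -0.5500 + -0.1650i → escape time 6
(row=2, col=0): c = -1.6300 + -0.6100i → escape time 3
(row=2, col=1): c = -1.3600 + -0.6100i → escape time 3
(row=2, col=2): c = -1.0900 + -0.6100i → escape time 4
(row=2, col=3): c = -0.8200 + -0.6100i → escape time 5
(row=2, col=4): c = -0.5500 + -0.6100i → escape time 6
(row=3, col=0): c = -1.6300 + -1.0550i → escape time 2
(row=3, col=1): c = -1.3600 + -1.0550i → escape time 3
(row=3, col=2): c = -1.0900 + -1.0550i → escape time 3
(row=3, col=3): c = -0.8200 + -1.0550i → escape time 3
(row=3, col=4): c = -0.5500 + -1.0550i → escape time 4
(row=4, col=0): c = -1.6300 + -1.5000i → escape time 1
(row=4, col=1): c = -1.3600 + -1.5000i → escape time 1
(row=4, col=2): c = -1.0900 + -1.5000i → escape time 2
(row=4, col=3): c = -0.8200 + -1.5000i → escape time 2
(row=4, col=4): c = -0.5500 + -1.5000i → escape time 2

Answer: 46666
56666
33456
23334
11222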